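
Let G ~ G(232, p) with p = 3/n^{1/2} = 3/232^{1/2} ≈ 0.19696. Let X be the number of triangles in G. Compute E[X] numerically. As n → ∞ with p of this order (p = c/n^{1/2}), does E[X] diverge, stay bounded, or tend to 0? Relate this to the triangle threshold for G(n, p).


Number of potential triangles: C(232, 3) = 2054360.
Each occurs with probability p³ ≈ (0.19696)³ ≈ 7.64067605e-03.
By linearity: E[X] = C(232, 3)·p³ ≈ 2054360 · 7.64067605e-03 ≈ 15696.699250.
Since α = 1/2 < 1, p = c/n^{1/2} ≫ 1/n is above the triangle threshold p ~ 1/n. Asymptotically E[X] ~ (c³/6)·n^{3(1−α)} = (3³/6)·n^{1.5} → ∞; triangles are abundant w.h.p.

E[X] ≈ 15696.699250; in regime p = Θ(1/n^{1/2}) E[X] diverges (above the triangle threshold p ~ 1/n).


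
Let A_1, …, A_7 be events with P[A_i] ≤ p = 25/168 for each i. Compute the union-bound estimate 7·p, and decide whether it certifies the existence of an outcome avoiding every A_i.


Union bound: P[∪_{i=1}^{7} A_i] ≤ Σ_i P[A_i] ≤ 7·p = 7·(25/168) = 25/24.
Numerically: 25/24 ≈ 1.042.
Is 25/24 < 1? NO.
Since the bound 25/24 is ≥ 1, the union bound is uninformative here; it does NOT by itself certify existence.

7·p = 25/24 ≈ 1.042; existence NOT certified by the union bound.


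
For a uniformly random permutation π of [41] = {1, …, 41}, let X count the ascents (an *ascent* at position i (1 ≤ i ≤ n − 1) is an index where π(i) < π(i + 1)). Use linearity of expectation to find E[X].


Write X = Σ X_I over i = 1, …, 40, with X_I the indicator of one ascent.
There are 40 indicators.
For each fixed i, the pair (π(i), π(i+1)) is a uniformly random ordered pair of distinct values from {1, …, 41}; by symmetry P[π(i) < π(i+1)] = 1/2.
By linearity: E[X] = 40 · (1/2) = (41 − 1) · (1/2) = 20 ≈ 20.000000.

E[X] = 20 = 20.000000.


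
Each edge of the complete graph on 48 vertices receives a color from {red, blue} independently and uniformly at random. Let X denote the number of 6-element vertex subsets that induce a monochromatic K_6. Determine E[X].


Let X = Σ_S X_S over the C(48, 6) = 12271512 subsets S of size 6, where X_S = 1 if the K_6 on S is monochromatic.
For a fixed S, the K_6 on S has C(6, 2) = 15 edges. P[all 15 edges red] = (1/2)^15, and likewise for blue, so P[monochromatic] = 2·(1/2)^15 = 2^{1 − 15} = 1/16384.
By linearity of expectation: E[X] = C(48, 6) · 2^{1 − 15} = 12271512 · 1/16384 = 1533939/2048.
Numerically: E[X] ≈ 748.994.

E[X] = C(48,6)·2^(1−C(6,2)) = 1533939/2048 ≈ 748.994.


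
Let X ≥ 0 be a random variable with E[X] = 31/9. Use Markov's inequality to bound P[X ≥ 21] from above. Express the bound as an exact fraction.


μ = E[X] = 31/9, a = 21.
Markov: P[X ≥ 21] ≤ μ/a = (31/9)/21 = 31/189.
Numerically: ≈ 0.164021.
(Since a = 21 > μ = 3.444444, the bound 31/189 is < 1 and informative.)

P[X ≥ 21] ≤ 31/189 ≈ 0.164021.


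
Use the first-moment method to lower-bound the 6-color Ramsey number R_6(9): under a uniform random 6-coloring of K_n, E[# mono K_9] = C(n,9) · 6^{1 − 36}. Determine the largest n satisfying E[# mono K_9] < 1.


We need C(n, 9) · 6^{1 − 36} < 1, i.e. C(n, 9) < 6^{36 − 1} = 1719070799748422591028658176.
Check values of n near the boundary:
  n = 4404: C(4404, 9) = 1703375445537161676647015880; 1703375445537161676647015880 < 1719070799748422591028658176? YES
  n = 4405: C(4405, 9) = 1706862792900636302463627150; 1706862792900636302463627150 < 1719070799748422591028658176? YES
  n = 4406: C(4406, 9) = 1710356485221788389505285700; 1710356485221788389505285700 < 1719070799748422591028658176? YES
  n = 4407: C(4407, 9) = 1713856532599459170657070050; 1713856532599459170657070050 < 1719070799748422591028658176? YES
  n = 4408: C(4408, 9) = 1717362945146264156457459600; 1717362945146264156457459600 < 1719070799748422591028658176? YES
  n = 4409: C(4409, 9) = 1720875732988608787686577131; 1720875732988608787686577131 < 1719070799748422591028658176? NO
  n = 4410: C(4410, 9) = 1724394906266704102180823710; 1724394906266704102180823710 < 1719070799748422591028658176? NO
  n = 4411: C(4411, 9) = 1727920475134582415883601405; 1727920475134582415883601405 < 1719070799748422591028658176? NO
The largest n with C(n, 9) < 1719070799748422591028658176 is n = 4408 (where E[X] = 35778394690547169926197075/35813974994758803979763712 ≈ 0.9990). Hence R_6(9) > 4408, i.e. R_6(9) ≥ 4409.

Largest n = 4408; hence R_6(9) > 4408.


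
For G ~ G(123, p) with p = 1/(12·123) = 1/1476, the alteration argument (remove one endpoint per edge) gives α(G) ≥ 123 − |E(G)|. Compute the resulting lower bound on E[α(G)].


E[|E(G)|] = C(123, 2)·p = 7503 · (1/1476) = 61/12.
E[α(G)] ≥ n − E[|E(G)|] = 123 − 61/12 = 1415/12.
Numerically: ≈ 117.91667.
(This is only a lower bound; the true E[α(G)] may be larger.)

E[α(G)] ≥ 1415/12 ≈ 117.91667.


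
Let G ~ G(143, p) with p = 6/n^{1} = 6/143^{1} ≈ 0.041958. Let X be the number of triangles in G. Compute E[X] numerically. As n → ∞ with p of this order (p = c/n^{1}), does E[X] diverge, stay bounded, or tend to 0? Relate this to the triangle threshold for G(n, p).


Number of potential triangles: C(143, 3) = 477191.
Each occurs with probability p³ ≈ (0.041958)³ ≈ 7.38661798e-05.
By linearity: E[X] = C(143, 3)·p³ ≈ 477191 · 7.38661798e-05 ≈ 35.248276.
Here α = 1, so p = 6/n is exactly at the triangle threshold p ~ 1/n. Asymptotically E[X] → c³/6 = 6³/6 = 36 ≈ 36.000000, a bounded constant. In this regime the triangle count is asymptotically Poisson(c³/6).

E[X] ≈ 35.248276; in regime p = Θ(1/n^{1}) E[X] stays bounded (at the triangle threshold p ~ 1/n).


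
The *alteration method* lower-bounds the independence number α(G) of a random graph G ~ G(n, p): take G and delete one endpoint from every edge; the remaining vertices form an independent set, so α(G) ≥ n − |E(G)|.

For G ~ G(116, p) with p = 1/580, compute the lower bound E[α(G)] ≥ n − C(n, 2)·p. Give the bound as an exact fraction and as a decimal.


E[|E(G)|] = C(116, 2)·p = 6670 · (1/580) = 23/2.
E[α(G)] ≥ n − E[|E(G)|] = 116 − 23/2 = 209/2.
Numerically: ≈ 104.500000.
(This is only a lower bound; the true E[α(G)] may be larger.)

E[α(G)] ≥ 209/2 ≈ 104.500000.


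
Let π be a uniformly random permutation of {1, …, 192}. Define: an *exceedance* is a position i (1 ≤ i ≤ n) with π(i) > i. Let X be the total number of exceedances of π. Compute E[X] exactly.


Write X = Σ_{i=1}^{192} X_i, where X_i = 1_{π(i) > i}.
For each fixed i, π(i) is uniform over {1, …, 192} (marginal of a uniform permutation), so P[π(i) > i] = (n − i)/n. Summing: Σ_{i=1}^{192} (n − i)/n = (0 + 1 + … + 191)/192 = 192(192 − 1)/(2·192) = (192 − 1)/2.
Hence E[X] = Σ_{i=1}^{192} (192 − i)/192 = 191/2 ≈ 95.500000.

E[X] = 191/2 = 95.500000.


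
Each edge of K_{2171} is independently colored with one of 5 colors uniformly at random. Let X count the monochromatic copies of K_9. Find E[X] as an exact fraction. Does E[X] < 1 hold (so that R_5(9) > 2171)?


E[X] = C(2171, 9) · 5^{1 − 36} = 2903784578674959601827205 · 5^{−35} = 2903784578674959601827205/2910383045673370361328125.
As a reduced fraction: E[X] = 580756915734991920365441/582076609134674072265625 ≈ 0.9977328.
Is E[X] < 1? YES.
Since E[X] < 1, there exists a 5-coloring of K_{2171} with no monochromatic K_9; hence R_5(9) > 2171.

E[X] = 580756915734991920365441/582076609134674072265625 ≈ 0.9977328; E[X] < 1, so R_5(9) > 2171.


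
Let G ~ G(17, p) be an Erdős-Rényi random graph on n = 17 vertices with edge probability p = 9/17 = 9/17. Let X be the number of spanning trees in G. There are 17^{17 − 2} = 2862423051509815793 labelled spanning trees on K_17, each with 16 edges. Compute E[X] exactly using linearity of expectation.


K_17 has 17^{17 − 2} = 2862423051509815793 labelled spanning trees.
For each such spanning tree H, let X_H = 1 if all 16 edges of H are present in G. Then P[X_H = 1] = p^{16} = (9/17)^{16} = 1853020188851841/48661191875666868481.
Summing the indicators: E[X] = Σ_H E[X_H] = 2862423051509815793 · p^{16} = 2862423051509815793 · 1853020188851841/48661191875666868481 = 1853020188851841/17.
Numerically: E[X] ≈ 1.09e+14.

E[X] = 2862423051509815793 · (9/17)^{16} = 1853020188851841/17 ≈ 1.09e+14.


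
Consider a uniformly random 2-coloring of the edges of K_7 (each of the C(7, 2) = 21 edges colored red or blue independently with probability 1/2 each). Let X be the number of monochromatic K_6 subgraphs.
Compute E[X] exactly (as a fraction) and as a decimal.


Let X = Σ_S X_S over the C(7, 6) = 7 subsets S of size 6, where X_S = 1 if the K_6 on S is monochromatic.
For a fixed S, the K_6 on S has C(6, 2) = 15 edges. P[all 15 edges red] = (1/2)^15, and likewise for blue, so P[monochromatic] = 2·(1/2)^15 = 2^{1 − 15} = 1/16384.
Summing: E[X] = C(7, 6) · 2^{1 − 15} = 7 · 1/16384 = 7/16384.
Numerically: E[X] ≈ 0.0004.

E[X] = C(7,6)·2^(1−C(6,2)) = 7/16384 ≈ 0.0004.


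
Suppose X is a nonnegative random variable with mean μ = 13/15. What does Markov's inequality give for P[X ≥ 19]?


μ = E[X] = 13/15, a = 19.
Markov: P[X ≥ 19] ≤ μ/a = (13/15)/19 = 13/285.
Numerically: ≈ 0.046.
(Since a = 19 > μ = 0.867, the bound 13/285 is < 1 and informative.)

P[X ≥ 19] ≤ 13/285 ≈ 0.046.


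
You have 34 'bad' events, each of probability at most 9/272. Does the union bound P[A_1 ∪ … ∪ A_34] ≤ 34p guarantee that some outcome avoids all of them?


Union bound: P[∪_{i=1}^{34} A_i] ≤ Σ_i P[A_i] ≤ 34·p = 34·(9/272) = 9/8.
Numerically: 9/8 ≈ 1.12500.
Is 9/8 < 1? NO.
Since the bound 9/8 is ≥ 1, the union bound is uninformative here; it does NOT by itself certify existence.

34·p = 9/8 ≈ 1.12500; existence NOT certified by the union bound.


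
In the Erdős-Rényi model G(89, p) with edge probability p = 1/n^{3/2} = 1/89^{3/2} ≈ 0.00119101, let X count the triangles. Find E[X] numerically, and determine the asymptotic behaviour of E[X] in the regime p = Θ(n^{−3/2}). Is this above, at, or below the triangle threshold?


Number of potential triangles: C(89, 3) = 113564.
Each occurs with probability p³ ≈ (0.00119101)³ ≈ 1.68944855e-09.
By linearity: E[X] = C(89, 3)·p³ ≈ 113564 · 1.68944855e-09 ≈ 0.000192.
Since α = 3/2 > 1, p = c/n^{3/2} = o(1/n) is below the triangle threshold p ~ 1/n. Asymptotically E[X] ~ (c³/6)·n^{3(1−α)} = (1³/6)·n^{-1.5} → 0, so by Markov's inequality G has no triangles w.h.p.

E[X] ≈ 0.000192; in regime p = Θ(1/n^{3/2}) E[X] tends to 0 (below the triangle threshold p ~ 1/n).


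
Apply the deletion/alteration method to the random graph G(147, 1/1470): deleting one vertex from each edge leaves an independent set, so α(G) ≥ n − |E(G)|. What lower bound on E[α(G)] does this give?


E[|E(G)|] = C(147, 2)·p = 10731 · (1/1470) = 73/10.
E[α(G)] ≥ n − E[|E(G)|] = 147 − 73/10 = 1397/10.
Numerically: ≈ 139.700000.
(This is only a lower bound; the true E[α(G)] may be larger.)

E[α(G)] ≥ 1397/10 ≈ 139.700000.


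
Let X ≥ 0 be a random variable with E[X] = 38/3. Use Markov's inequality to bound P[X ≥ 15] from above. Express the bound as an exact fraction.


μ = E[X] = 38/3, a = 15.
Markov: P[X ≥ 15] ≤ μ/a = (38/3)/15 = 38/45.
Numerically: ≈ 0.8444.
(Since a = 15 > μ = 12.6667, the bound 38/45 is < 1 and informative.)

P[X ≥ 15] ≤ 38/45 ≈ 0.8444.


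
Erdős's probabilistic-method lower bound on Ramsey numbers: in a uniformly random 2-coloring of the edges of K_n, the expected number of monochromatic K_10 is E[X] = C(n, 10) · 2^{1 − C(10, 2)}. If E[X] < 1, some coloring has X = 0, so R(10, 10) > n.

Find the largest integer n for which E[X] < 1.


We need C(n, 10) · 2^{1 − 45} < 1, i.e. C(n, 10) < 2^{45 − 1} = 17592186044416.
Check values of n near the boundary:
  n = 98: C(98, 10) = 14005614014756; 14005614014756 < 17592186044416? YES
  n = 99: C(99, 10) = 15579278510796; 15579278510796 < 17592186044416? YES
  n = 100: C(100, 10) = 17310309456440; 17310309456440 < 17592186044416? YES
  n = 101: C(101, 10) = 19212541264840; 19212541264840 < 17592186044416? NO
  n = 102: C(102, 10) = 21300860967540; 21300860967540 < 17592186044416? NO
The largest n with C(n, 10) < 17592186044416 is n = 100 (where E[X] = 2163788682055/2199023255552 ≈ 0.98398). Hence R(10, 10) > 100, i.e. R(10, 10) ≥ 101.

Largest n = 100; hence R(10, 10) > 100.


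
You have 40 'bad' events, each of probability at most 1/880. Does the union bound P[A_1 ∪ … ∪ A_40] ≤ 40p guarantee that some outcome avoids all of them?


Union bound: P[∪_{i=1}^{40} A_i] ≤ Σ_i P[A_i] ≤ 40·p = 40·(1/880) = 1/22.
Numerically: 1/22 ≈ 0.0454545.
Is 1/22 < 1? YES.
Since P[∪ A_i] ≤ 1/22 < 1, the complement has P[∩ A_i^c] ≥ 1 − 1/22 = 21/22 > 0, so some outcome avoids every A_i.

40·p = 1/22 ≈ 0.0454545; existence CERTIFIED by the union bound.


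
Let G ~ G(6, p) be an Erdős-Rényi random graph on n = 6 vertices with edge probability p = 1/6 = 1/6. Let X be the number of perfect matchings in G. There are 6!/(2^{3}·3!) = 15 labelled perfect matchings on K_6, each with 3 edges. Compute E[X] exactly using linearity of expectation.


K_6 has 6!/(2^{3}·3!) = 15 labelled perfect matchings.
For each such perfect matching H, let X_H = 1 if all 3 edges of H are present in G. Then P[X_H = 1] = p^{3} = (1/6)^{3} = 1/216.
By linearity of expectation: E[X] = Σ_H E[X_H] = 15 · p^{3} = 15 · 1/216 = 5/72.
Numerically: E[X] ≈ 0.069444.

E[X] = 15 · (1/6)^{3} = 5/72 ≈ 0.069444.


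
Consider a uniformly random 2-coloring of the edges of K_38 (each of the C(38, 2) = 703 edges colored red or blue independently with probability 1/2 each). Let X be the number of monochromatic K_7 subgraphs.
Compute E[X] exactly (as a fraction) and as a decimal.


Let X = Σ_S X_S over the C(38, 7) = 12620256 subsets S of size 7, where X_S = 1 if the K_7 on S is monochromatic.
For a fixed S, the K_7 on S has C(7, 2) = 21 edges. P[all 21 edges red] = (1/2)^21, and likewise for blue, so P[monochromatic] = 2·(1/2)^21 = 2^{1 − 21} = 1/1048576.
By linearity: E[X] = C(38, 7) · 2^{1 − 21} = 12620256 · 1/1048576 = 394383/32768.
Numerically: E[X] ≈ 12.0356.

E[X] = C(38,7)·2^(1−C(7,2)) = 394383/32768 ≈ 12.0356.


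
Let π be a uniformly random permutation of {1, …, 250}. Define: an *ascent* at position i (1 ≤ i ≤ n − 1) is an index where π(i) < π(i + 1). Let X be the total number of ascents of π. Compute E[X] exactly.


Write X = Σ X_I over i = 1, …, 249, with X_I the indicator of one ascent.
There are 249 indicators.
For each fixed i, the pair (π(i), π(i+1)) is a uniformly random ordered pair of distinct values from {1, …, 250}; by symmetry P[π(i) < π(i+1)] = 1/2.
By linearity: E[X] = 249 · (1/2) = (250 − 1) · (1/2) = 249/2 ≈ 124.50000.

E[X] = 249/2 = 124.50000.


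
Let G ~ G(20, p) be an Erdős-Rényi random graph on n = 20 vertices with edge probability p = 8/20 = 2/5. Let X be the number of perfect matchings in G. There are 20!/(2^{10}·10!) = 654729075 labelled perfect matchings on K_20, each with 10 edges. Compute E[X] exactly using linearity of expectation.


K_20 has 20!/(2^{10}·10!) = 654729075 labelled perfect matchings.
For each such perfect matching H, let X_H = 1 if all 10 edges of H are present in G. Then P[X_H = 1] = p^{10} = (2/5)^{10} = 1024/9765625.
By linearity: E[X] = Σ_H E[X_H] = 654729075 · p^{10} = 654729075 · 1024/9765625 = 26817702912/390625.
Numerically: E[X] ≈ 68653.

E[X] = 654729075 · (2/5)^{10} = 26817702912/390625 ≈ 68653.


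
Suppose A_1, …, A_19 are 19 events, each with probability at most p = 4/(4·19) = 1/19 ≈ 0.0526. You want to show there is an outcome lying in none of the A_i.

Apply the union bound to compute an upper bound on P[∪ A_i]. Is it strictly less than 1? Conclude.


Union bound: P[∪_{i=1}^{19} A_i] ≤ Σ_i P[A_i] ≤ 19·p = 19·(1/19) = 1.
Numerically: 1 ≈ 1.0000.
Is 1 < 1? NO.
Since the bound 1 is ≥ 1, the union bound is uninformative here; it does NOT by itself certify existence.

19·p = 1 ≈ 1.0000; existence NOT certified by the union bound.


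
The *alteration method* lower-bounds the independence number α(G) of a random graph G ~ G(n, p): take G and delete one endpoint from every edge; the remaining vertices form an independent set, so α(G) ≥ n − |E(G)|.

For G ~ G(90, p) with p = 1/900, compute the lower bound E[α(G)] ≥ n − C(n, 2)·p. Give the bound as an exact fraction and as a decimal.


E[|E(G)|] = C(90, 2)·p = 4005 · (1/900) = 89/20.
E[α(G)] ≥ n − E[|E(G)|] = 90 − 89/20 = 1711/20.
Numerically: ≈ 85.5500.
(This is only a lower bound; the true E[α(G)] may be larger.)

E[α(G)] ≥ 1711/20 ≈ 85.5500.


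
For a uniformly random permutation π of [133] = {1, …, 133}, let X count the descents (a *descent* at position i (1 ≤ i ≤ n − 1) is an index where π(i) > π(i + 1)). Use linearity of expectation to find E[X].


Write X = Σ X_I over i = 1, …, 132, with X_I the indicator of one descent.
There are 132 indicators.
For each fixed i, the pair (π(i), π(i+1)) is a uniformly random ordered pair of distinct values from {1, …, 133}; by symmetry P[π(i) > π(i+1)] = 1/2.
By linearity: E[X] = 132 · (1/2) = (133 − 1) · (1/2) = 66 ≈ 66.0000.

E[X] = 66 = 66.0000.


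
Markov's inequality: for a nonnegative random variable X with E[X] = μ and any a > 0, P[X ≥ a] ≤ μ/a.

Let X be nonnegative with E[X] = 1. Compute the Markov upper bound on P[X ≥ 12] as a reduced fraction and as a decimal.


μ = E[X] = 1, a = 12.
Markov: P[X ≥ 12] ≤ μ/a = (1)/12 = 1/12.
Numerically: ≈ 0.083.
(Since a = 12 > μ = 1.000, the bound 1/12 is < 1 and informative.)

P[X ≥ 12] ≤ 1/12 ≈ 0.083.


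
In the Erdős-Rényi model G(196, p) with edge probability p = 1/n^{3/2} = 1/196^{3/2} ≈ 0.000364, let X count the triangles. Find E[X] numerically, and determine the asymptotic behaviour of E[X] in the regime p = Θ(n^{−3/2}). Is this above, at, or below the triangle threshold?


Number of potential triangles: C(196, 3) = 1235780.
Each occurs with probability p³ ≈ (0.000364)³ ≈ 4.84003e-11.
By linearity: E[X] = C(196, 3)·p³ ≈ 1235780 · 4.84003e-11 ≈ 0.000.
Since α = 3/2 > 1, p = c/n^{3/2} = o(1/n) is below the triangle threshold p ~ 1/n. Asymptotically E[X] ~ (c³/6)·n^{3(1−α)} = (1³/6)·n^{-1.5} → 0, so by Markov's inequality G has no triangles w.h.p.

E[X] ≈ 0.000; in regime p = Θ(1/n^{3/2}) E[X] tends to 0 (below the triangle threshold p ~ 1/n).


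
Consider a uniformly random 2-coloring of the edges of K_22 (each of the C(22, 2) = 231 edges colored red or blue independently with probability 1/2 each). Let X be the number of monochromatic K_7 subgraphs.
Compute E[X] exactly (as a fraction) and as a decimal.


Let X = Σ_S X_S over the C(22, 7) = 170544 subsets S of size 7, where X_S = 1 if the K_7 on S is monochromatic.
For a fixed S, the K_7 on S has C(7, 2) = 21 edges. P[all 21 edges red] = (1/2)^21, and likewise for blue, so P[monochromatic] = 2·(1/2)^21 = 2^{1 − 21} = 1/1048576.
Summing: E[X] = C(22, 7) · 2^{1 − 21} = 170544 · 1/1048576 = 10659/65536.
Numerically: E[X] ≈ 0.162643.

E[X] = C(22,7)·2^(1−C(7,2)) = 10659/65536 ≈ 0.162643.


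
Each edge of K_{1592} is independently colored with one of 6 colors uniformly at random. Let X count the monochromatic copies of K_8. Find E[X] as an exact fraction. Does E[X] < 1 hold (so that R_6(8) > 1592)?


E[X] = C(1592, 8) · 6^{1 − 28} = 1005480414540892933435 · 6^{−27} = 1005480414540892933435/1023490369077469249536.
As a reduced fraction: E[X] = 1005480414540892933435/1023490369077469249536 ≈ 0.982.
Is E[X] < 1? YES.
Since E[X] < 1, there exists a 6-coloring of K_{1592} with no monochromatic K_8; hence R_6(8) > 1592.

E[X] = 1005480414540892933435/1023490369077469249536 ≈ 0.982; E[X] < 1, so R_6(8) > 1592.


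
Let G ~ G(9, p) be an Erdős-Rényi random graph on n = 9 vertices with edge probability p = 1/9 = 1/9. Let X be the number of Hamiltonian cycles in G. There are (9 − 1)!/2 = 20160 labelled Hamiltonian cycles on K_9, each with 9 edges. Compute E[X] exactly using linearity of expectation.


K_9 has (9 − 1)!/2 = 20160 labelled Hamiltonian cycles.
For each such Hamiltonian cycle H, let X_H = 1 if all 9 edges of H are present in G. Then P[X_H = 1] = p^{9} = (1/9)^{9} = 1/387420489.
By linearity of expectation: E[X] = Σ_H E[X_H] = 20160 · p^{9} = 20160 · 1/387420489 = 2240/43046721.
Numerically: E[X] ≈ 5.2036e-05.

E[X] = 20160 · (1/9)^{9} = 2240/43046721 ≈ 5.2036e-05.


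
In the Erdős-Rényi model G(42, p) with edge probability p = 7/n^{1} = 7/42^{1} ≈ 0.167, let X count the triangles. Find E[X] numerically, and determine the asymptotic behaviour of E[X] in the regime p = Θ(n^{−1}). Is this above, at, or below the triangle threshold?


Number of potential triangles: C(42, 3) = 11480.
Each occurs with probability p³ ≈ (0.167)³ ≈ 4.62963e-03.
By linearity: E[X] = C(42, 3)·p³ ≈ 11480 · 4.62963e-03 ≈ 53.148.
Here α = 1, so p = 7/n is exactly at the triangle threshold p ~ 1/n. Asymptotically E[X] → c³/6 = 7³/6 = 343/6 ≈ 57.167, a bounded constant. In this regime the triangle count is asymptotically Poisson(c³/6).

E[X] ≈ 53.148; in regime p = Θ(1/n^{1}) E[X] stays bounded (at the triangle threshold p ~ 1/n).


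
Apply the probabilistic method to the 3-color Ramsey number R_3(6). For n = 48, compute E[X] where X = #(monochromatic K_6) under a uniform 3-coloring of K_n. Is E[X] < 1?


E[X] = C(48, 6) · 3^{1 − 15} = 12271512 · 3^{−14} = 12271512/4782969.
As a reduced fraction: E[X] = 4090504/1594323 ≈ 2.566.
Is E[X] < 1? NO.
Since E[X] ≥ 1, the first-moment bound is inconclusive at n = 48; it does NOT by itself certify R_3(6) > 48.

E[X] = 4090504/1594323 ≈ 2.566; E[X] ≥ 1; first-moment method inconclusive here.


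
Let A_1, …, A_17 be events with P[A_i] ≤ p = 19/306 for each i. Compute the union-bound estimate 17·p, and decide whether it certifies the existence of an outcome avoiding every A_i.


Union bound: P[∪_{i=1}^{17} A_i] ≤ Σ_i P[A_i] ≤ 17·p = 17·(19/306) = 19/18.
Numerically: 19/18 ≈ 1.0555556.
Is 19/18 < 1? NO.
Since the bound 19/18 is ≥ 1, the union bound is uninformative here; it does NOT by itself certify existence.

17·p = 19/18 ≈ 1.0555556; existence NOT certified by the union bound.


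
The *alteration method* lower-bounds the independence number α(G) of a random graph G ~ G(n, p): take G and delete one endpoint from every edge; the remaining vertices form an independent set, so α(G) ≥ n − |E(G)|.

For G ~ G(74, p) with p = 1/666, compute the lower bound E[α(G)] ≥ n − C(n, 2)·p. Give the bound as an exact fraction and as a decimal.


E[|E(G)|] = C(74, 2)·p = 2701 · (1/666) = 73/18.
E[α(G)] ≥ n − E[|E(G)|] = 74 − 73/18 = 1259/18.
Numerically: ≈ 69.9444.
(This is only a lower bound; the true E[α(G)] may be larger.)

E[α(G)] ≥ 1259/18 ≈ 69.9444.


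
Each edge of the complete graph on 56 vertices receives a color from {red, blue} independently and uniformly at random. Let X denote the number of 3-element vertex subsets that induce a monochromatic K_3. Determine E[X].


Let X = Σ_S X_S over the C(56, 3) = 27720 subsets S of size 3, where X_S = 1 if the K_3 on S is monochromatic.
For a fixed S, the K_3 on S has C(3, 2) = 3 edges. P[all 3 edges red] = (1/2)^3, and likewise for blue, so P[monochromatic] = 2·(1/2)^3 = 2^{1 − 3} = 1/4.
Summing: E[X] = C(56, 3) · 2^{1 − 3} = 27720 · 1/4 = 6930.
Numerically: E[X] ≈ 6930.0000.

E[X] = C(56,3)·2^(1−C(3,2)) = 6930 ≈ 6930.0000.


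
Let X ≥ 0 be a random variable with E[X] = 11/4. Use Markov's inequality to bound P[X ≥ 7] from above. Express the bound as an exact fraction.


μ = E[X] = 11/4, a = 7.
Markov: P[X ≥ 7] ≤ μ/a = (11/4)/7 = 11/28.
Numerically: ≈ 0.39286.
(Since a = 7 > μ = 2.75000, the bound 11/28 is < 1 and informative.)

P[X ≥ 7] ≤ 11/28 ≈ 0.39286.


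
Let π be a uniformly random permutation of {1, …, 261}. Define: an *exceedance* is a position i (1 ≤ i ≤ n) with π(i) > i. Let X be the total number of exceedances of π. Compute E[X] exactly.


Write X = Σ_{i=1}^{261} X_i, where X_i = 1_{π(i) > i}.
For each fixed i, π(i) is uniform over {1, …, 261} (marginal of a uniform permutation), so P[π(i) > i] = (n − i)/n. Summing: Σ_{i=1}^{261} (n − i)/n = (0 + 1 + … + 260)/261 = 261(261 − 1)/(2·261) = (261 − 1)/2.
Hence E[X] = Σ_{i=1}^{261} (261 − i)/261 = 130 ≈ 130.000.

E[X] = 130 = 130.000.


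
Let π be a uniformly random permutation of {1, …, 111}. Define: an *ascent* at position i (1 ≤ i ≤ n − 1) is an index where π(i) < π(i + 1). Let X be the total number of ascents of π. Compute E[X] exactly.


Write X = Σ X_I over i = 1, …, 110, with X_I the indicator of one ascent.
There are 110 indicators.
For each fixed i, the pair (π(i), π(i+1)) is a uniformly random ordered pair of distinct values from {1, …, 111}; by symmetry P[π(i) < π(i+1)] = 1/2.
By linearity: E[X] = 110 · (1/2) = (111 − 1) · (1/2) = 55 ≈ 55.000000.

E[X] = 55 = 55.000000.


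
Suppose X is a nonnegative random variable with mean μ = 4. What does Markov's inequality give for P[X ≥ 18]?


μ = E[X] = 4, a = 18.
Markov: P[X ≥ 18] ≤ μ/a = (4)/18 = 2/9.
Numerically: ≈ 0.2222.
(Since a = 18 > μ = 4.0000, the bound 2/9 is < 1 and informative.)

P[X ≥ 18] ≤ 2/9 ≈ 0.2222.


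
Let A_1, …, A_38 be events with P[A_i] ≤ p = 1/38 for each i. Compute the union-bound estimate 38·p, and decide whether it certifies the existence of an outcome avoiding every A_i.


Union bound: P[∪_{i=1}^{38} A_i] ≤ Σ_i P[A_i] ≤ 38·p = 38·(1/38) = 1.
Numerically: 1 ≈ 1.00000.
Is 1 < 1? NO.
Since the bound 1 is ≥ 1, the union bound is uninformative here; it does NOT by itself certify existence.

38·p = 1 ≈ 1.00000; existence NOT certified by the union bound.


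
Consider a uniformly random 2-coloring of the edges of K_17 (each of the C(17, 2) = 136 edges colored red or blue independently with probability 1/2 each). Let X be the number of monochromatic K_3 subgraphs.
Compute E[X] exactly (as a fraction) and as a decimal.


Let X = Σ_S X_S over the C(17, 3) = 680 subsets S of size 3, where X_S = 1 if the K_3 on S is monochromatic.
For a fixed S, the K_3 on S has C(3, 2) = 3 edges. P[all 3 edges red] = (1/2)^3, and likewise for blue, so P[monochromatic] = 2·(1/2)^3 = 2^{1 − 3} = 1/4.
Summing: E[X] = C(17, 3) · 2^{1 − 3} = 680 · 1/4 = 170.
Numerically: E[X] ≈ 170.000.

E[X] = C(17,3)·2^(1−C(3,2)) = 170 ≈ 170.000.


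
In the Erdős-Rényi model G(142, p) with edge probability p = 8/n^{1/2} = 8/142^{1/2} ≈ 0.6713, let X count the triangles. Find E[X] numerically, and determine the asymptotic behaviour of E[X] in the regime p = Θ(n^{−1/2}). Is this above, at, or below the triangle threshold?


Number of potential triangles: C(142, 3) = 467180.
Each occurs with probability p³ ≈ (0.6713)³ ≈ 3.025781e-01.
By linearity: E[X] = C(142, 3)·p³ ≈ 467180 · 3.025781e-01 ≈ 141358.4214.
Since α = 1/2 < 1, p = c/n^{1/2} ≫ 1/n is above the triangle threshold p ~ 1/n. Asymptotically E[X] ~ (c³/6)·n^{3(1−α)} = (8³/6)·n^{1.5} → ∞; triangles are abundant w.h.p.

E[X] ≈ 141358.4214; in regime p = Θ(1/n^{1/2}) E[X] diverges (above the triangle threshold p ~ 1/n).


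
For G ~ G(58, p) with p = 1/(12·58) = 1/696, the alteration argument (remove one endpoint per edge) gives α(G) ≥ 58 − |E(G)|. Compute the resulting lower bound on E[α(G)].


E[|E(G)|] = C(58, 2)·p = 1653 · (1/696) = 19/8.
E[α(G)] ≥ n − E[|E(G)|] = 58 − 19/8 = 445/8.
Numerically: ≈ 55.625.
(This is only a lower bound; the true E[α(G)] may be larger.)

E[α(G)] ≥ 445/8 ≈ 55.625.


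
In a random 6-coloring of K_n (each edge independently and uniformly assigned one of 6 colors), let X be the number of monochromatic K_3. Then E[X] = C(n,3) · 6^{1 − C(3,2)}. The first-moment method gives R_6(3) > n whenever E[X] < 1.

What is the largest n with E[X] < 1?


We need C(n, 3) · 6^{1 − 3} < 1, i.e. C(n, 3) < 6^{3 − 1} = 36.
Check values of n near the boundary:
  n = 3: C(3, 3) = 1; 1 < 36? YES
  n = 4: C(4, 3) = 4; 4 < 36? YES
  n = 5: C(5, 3) = 10; 10 < 36? YES
  n = 6: C(6, 3) = 20; 20 < 36? YES
  n = 7: C(7, 3) = 35; 35 < 36? YES
  n = 8: C(8, 3) = 56; 56 < 36? NO
The largest n with C(n, 3) < 36 is n = 7 (where E[X] = 35/36 ≈ 0.9722). Hence R_6(3) > 7, i.e. R_6(3) ≥ 8.

Largest n = 7; hence R_6(3) > 7.


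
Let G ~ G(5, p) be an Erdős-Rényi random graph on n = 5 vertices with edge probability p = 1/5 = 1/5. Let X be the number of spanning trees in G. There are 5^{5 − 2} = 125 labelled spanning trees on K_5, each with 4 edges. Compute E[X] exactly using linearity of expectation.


K_5 has 5^{5 − 2} = 125 labelled spanning trees.
For each such spanning tree H, let X_H = 1 if all 4 edges of H are present in G. Then P[X_H = 1] = p^{4} = (1/5)^{4} = 1/625.
By linearity of expectation: E[X] = Σ_H E[X_H] = 125 · p^{4} = 125 · 1/625 = 1/5.
Numerically: E[X] ≈ 0.2.

E[X] = 125 · (1/5)^{4} = 1/5 ≈ 0.2.


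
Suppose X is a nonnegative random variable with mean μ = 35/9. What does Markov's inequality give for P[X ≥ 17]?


μ = E[X] = 35/9, a = 17.
Markov: P[X ≥ 17] ≤ μ/a = (35/9)/17 = 35/153.
Numerically: ≈ 0.228758.
(Since a = 17 > μ = 3.888889, the bound 35/153 is < 1 and informative.)

P[X ≥ 17] ≤ 35/153 ≈ 0.228758.


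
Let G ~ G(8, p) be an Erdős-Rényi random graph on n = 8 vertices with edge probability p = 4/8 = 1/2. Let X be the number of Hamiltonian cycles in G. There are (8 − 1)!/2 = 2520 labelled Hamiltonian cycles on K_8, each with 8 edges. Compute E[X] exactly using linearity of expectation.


K_8 has (8 − 1)!/2 = 2520 labelled Hamiltonian cycles.
For each such Hamiltonian cycle H, let X_H = 1 if all 8 edges of H are present in G. Then P[X_H = 1] = p^{8} = (1/2)^{8} = 1/256.
By linearity: E[X] = Σ_H E[X_H] = 2520 · p^{8} = 2520 · 1/256 = 315/32.
Numerically: E[X] ≈ 9.84375.

E[X] = 2520 · (1/2)^{8} = 315/32 ≈ 9.84375.


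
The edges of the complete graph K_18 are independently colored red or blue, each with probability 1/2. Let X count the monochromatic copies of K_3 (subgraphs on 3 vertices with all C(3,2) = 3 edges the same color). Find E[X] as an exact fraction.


Let X = Σ_S X_S over the C(18, 3) = 816 subsets S of size 3, where X_S = 1 if the K_3 on S is monochromatic.
For a fixed S, the K_3 on S has C(3, 2) = 3 edges. P[all 3 edges red] = (1/2)^3, and likewise for blue, so P[monochromatic] = 2·(1/2)^3 = 2^{1 − 3} = 1/4.
By linearity of expectation: E[X] = C(18, 3) · 2^{1 − 3} = 816 · 1/4 = 204.
Numerically: E[X] ≈ 204.000000.

E[X] = C(18,3)·2^(1−C(3,2)) = 204 ≈ 204.000000.


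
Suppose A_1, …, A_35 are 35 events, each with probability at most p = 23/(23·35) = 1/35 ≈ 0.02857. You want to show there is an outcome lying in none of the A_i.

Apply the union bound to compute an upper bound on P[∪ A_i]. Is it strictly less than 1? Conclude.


Union bound: P[∪_{i=1}^{35} A_i] ≤ Σ_i P[A_i] ≤ 35·p = 35·(1/35) = 1.
Numerically: 1 ≈ 1.00000.
Is 1 < 1? NO.
Since the bound 1 is ≥ 1, the union bound is uninformative here; it does NOT by itself certify existence.

35·p = 1 ≈ 1.00000; existence NOT certified by the union bound.


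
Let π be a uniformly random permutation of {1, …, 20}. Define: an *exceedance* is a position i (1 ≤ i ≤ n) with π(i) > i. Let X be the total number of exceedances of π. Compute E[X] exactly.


Write X = Σ_{i=1}^{20} X_i, where X_i = 1_{π(i) > i}.
For each fixed i, π(i) is uniform over {1, …, 20} (marginal of a uniform permutation), so P[π(i) > i] = (n − i)/n. Summing: Σ_{i=1}^{20} (n − i)/n = (0 + 1 + … + 19)/20 = 20(20 − 1)/(2·20) = (20 − 1)/2.
Hence E[X] = Σ_{i=1}^{20} (20 − i)/20 = 19/2 ≈ 9.500.

E[X] = 19/2 = 9.500.


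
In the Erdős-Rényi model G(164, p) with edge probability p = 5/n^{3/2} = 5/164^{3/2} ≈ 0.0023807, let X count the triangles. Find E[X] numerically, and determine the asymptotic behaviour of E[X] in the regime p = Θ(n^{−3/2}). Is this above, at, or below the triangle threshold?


Number of potential triangles: C(164, 3) = 721764.
Each occurs with probability p³ ≈ (0.0023807)³ ≈ 1.34931298e-08.
By linearity: E[X] = C(164, 3)·p³ ≈ 721764 · 1.34931298e-08 ≈ 0.009739.
Since α = 3/2 > 1, p = c/n^{3/2} = o(1/n) is below the triangle threshold p ~ 1/n. Asymptotically E[X] ~ (c³/6)·n^{3(1−α)} = (5³/6)·n^{-1.5} → 0, so by Markov's inequality G has no triangles w.h.p.

E[X] ≈ 0.009739; in regime p = Θ(1/n^{3/2}) E[X] tends to 0 (below the triangle threshold p ~ 1/n).


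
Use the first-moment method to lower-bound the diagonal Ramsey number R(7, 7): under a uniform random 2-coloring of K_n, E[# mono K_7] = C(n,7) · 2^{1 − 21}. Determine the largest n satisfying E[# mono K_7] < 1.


We need C(n, 7) · 2^{1 − 21} < 1, i.e. C(n, 7) < 2^{21 − 1} = 1048576.
Check values of n near the boundary:
  n = 26: C(26, 7) = 657800; 657800 < 1048576? YES
  n = 27: C(27, 7) = 888030; 888030 < 1048576? YES
  n = 28: C(28, 7) = 1184040; 1184040 < 1048576? NO
  n = 29: C(29, 7) = 1560780; 1560780 < 1048576? NO
  n = 30: C(30, 7) = 2035800; 2035800 < 1048576? NO
The largest n with C(n, 7) < 1048576 is n = 27 (where E[X] = 444015/524288 ≈ 0.84689). Hence R(7, 7) > 27, i.e. R(7, 7) ≥ 28.

Largest n = 27; hence R(7, 7) > 27.


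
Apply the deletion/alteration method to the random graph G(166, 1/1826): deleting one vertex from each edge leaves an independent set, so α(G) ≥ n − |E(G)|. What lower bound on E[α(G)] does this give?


E[|E(G)|] = C(166, 2)·p = 13695 · (1/1826) = 15/2.
E[α(G)] ≥ n − E[|E(G)|] = 166 − 15/2 = 317/2.
Numerically: ≈ 158.50000.
(This is only a lower bound; the true E[α(G)] may be larger.)

E[α(G)] ≥ 317/2 ≈ 158.50000.


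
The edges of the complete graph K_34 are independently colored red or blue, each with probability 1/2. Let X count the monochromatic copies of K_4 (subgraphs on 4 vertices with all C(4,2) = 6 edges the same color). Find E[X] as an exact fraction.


Let X = Σ_S X_S over the C(34, 4) = 46376 subsets S of size 4, where X_S = 1 if the K_4 on S is monochromatic.
For a fixed S, the K_4 on S has C(4, 2) = 6 edges. P[all 6 edges red] = (1/2)^6, and likewise for blue, so P[monochromatic] = 2·(1/2)^6 = 2^{1 − 6} = 1/32.
By linearity: E[X] = C(34, 4) · 2^{1 − 6} = 46376 · 1/32 = 5797/4.
Numerically: E[X] ≈ 1449.25000.

E[X] = C(34,4)·2^(1−C(4,2)) = 5797/4 ≈ 1449.25000.


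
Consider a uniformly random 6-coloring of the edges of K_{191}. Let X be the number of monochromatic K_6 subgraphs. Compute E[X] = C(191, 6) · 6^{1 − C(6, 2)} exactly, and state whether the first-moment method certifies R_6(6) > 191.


E[X] = C(191, 6) · 6^{1 − 15} = 62291483793 · 6^{−14} = 62291483793/78364164096.
As a reduced fraction: E[X] = 6921275977/8707129344 ≈ 0.7949.
Is E[X] < 1? YES.
Since E[X] < 1, there exists a 6-coloring of K_{191} with no monochromatic K_6; hence R_6(6) > 191.

E[X] = 6921275977/8707129344 ≈ 0.7949; E[X] < 1, so R_6(6) > 191.


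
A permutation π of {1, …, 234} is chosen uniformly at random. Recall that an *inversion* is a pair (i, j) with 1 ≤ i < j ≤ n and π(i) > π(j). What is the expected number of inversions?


Write X = Σ X_I over the C(234, 2) = 27261 pairs i < j, with X_I the indicator of one inversion.
There are 27261 indicators.
For each fixed pair i < j, the values π(i) and π(j) are two distinct elements of {1, …, 234} in uniformly random order; by symmetry P[π(i) > π(j)] = 1/2.
By linearity: E[X] = 27261 · (1/2) = C(234, 2) · (1/2) = 27261/2 = 27261/2 ≈ 13630.5000.

E[X] = 27261/2 = 13630.5000.


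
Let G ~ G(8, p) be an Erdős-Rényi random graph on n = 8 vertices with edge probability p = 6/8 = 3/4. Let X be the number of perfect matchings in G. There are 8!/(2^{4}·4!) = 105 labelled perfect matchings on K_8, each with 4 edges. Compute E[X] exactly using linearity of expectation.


K_8 has 8!/(2^{4}·4!) = 105 labelled perfect matchings.
For each such perfect matching H, let X_H = 1 if all 4 edges of H are present in G. Then P[X_H = 1] = p^{4} = (3/4)^{4} = 81/256.
Summing the indicators: E[X] = Σ_H E[X_H] = 105 · p^{4} = 105 · 81/256 = 8505/256.
Numerically: E[X] ≈ 33.2227.

E[X] = 105 · (3/4)^{4} = 8505/256 ≈ 33.2227.


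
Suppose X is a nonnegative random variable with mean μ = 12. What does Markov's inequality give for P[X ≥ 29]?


μ = E[X] = 12, a = 29.
Markov: P[X ≥ 29] ≤ μ/a = (12)/29 = 12/29.
Numerically: ≈ 0.41379.
(Since a = 29 > μ = 12.00000, the bound 12/29 is < 1 and informative.)

P[X ≥ 29] ≤ 12/29 ≈ 0.41379.


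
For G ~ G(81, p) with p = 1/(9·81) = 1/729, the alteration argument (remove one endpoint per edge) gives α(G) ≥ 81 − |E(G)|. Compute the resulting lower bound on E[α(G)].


E[|E(G)|] = C(81, 2)·p = 3240 · (1/729) = 40/9.
E[α(G)] ≥ n − E[|E(G)|] = 81 − 40/9 = 689/9.
Numerically: ≈ 76.555556.
(This is only a lower bound; the true E[α(G)] may be larger.)

E[α(G)] ≥ 689/9 ≈ 76.555556.


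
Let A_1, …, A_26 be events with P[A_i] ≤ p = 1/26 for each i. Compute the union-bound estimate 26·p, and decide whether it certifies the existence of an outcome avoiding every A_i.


Union bound: P[∪_{i=1}^{26} A_i] ≤ Σ_i P[A_i] ≤ 26·p = 26·(1/26) = 1.
Numerically: 1 ≈ 1.000000.
Is 1 < 1? NO.
Since the bound 1 is ≥ 1, the union bound is uninformative here; it does NOT by itself certify existence.

26·p = 1 ≈ 1.000000; existence NOT certified by the union bound.


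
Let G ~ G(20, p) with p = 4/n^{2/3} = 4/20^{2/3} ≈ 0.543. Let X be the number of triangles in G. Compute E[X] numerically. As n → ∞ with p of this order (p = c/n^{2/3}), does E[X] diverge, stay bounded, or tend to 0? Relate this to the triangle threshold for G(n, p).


Number of potential triangles: C(20, 3) = 1140.
Each occurs with probability p³ ≈ (0.543)³ ≈ 1.60000e-01.
By linearity: E[X] = C(20, 3)·p³ ≈ 1140 · 1.60000e-01 ≈ 182.400.
Since α = 2/3 < 1, p = c/n^{2/3} ≫ 1/n is above the triangle threshold p ~ 1/n. Asymptotically E[X] ~ (c³/6)·n^{3(1−α)} = (4³/6)·n^{1} → ∞; triangles are abundant w.h.p.

E[X] ≈ 182.400; in regime p = Θ(1/n^{2/3}) E[X] diverges (above the triangle threshold p ~ 1/n).


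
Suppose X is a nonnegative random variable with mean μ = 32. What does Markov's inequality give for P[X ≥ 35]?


μ = E[X] = 32, a = 35.
Markov: P[X ≥ 35] ≤ μ/a = (32)/35 = 32/35.
Numerically: ≈ 0.914.
(Since a = 35 > μ = 32.000, the bound 32/35 is < 1 and informative.)

P[X ≥ 35] ≤ 32/35 ≈ 0.914.


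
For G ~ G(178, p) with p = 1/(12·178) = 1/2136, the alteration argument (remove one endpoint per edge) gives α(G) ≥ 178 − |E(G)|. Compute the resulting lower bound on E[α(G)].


E[|E(G)|] = C(178, 2)·p = 15753 · (1/2136) = 59/8.
E[α(G)] ≥ n − E[|E(G)|] = 178 − 59/8 = 1365/8.
Numerically: ≈ 170.625000.
(This is only a lower bound; the true E[α(G)] may be larger.)

E[α(G)] ≥ 1365/8 ≈ 170.625000.


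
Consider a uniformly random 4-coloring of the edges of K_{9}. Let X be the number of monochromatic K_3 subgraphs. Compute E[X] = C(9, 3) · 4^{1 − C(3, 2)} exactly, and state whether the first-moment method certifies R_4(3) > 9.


E[X] = C(9, 3) · 4^{1 − 3} = 84 · 4^{−2} = 84/16.
As a reduced fraction: E[X] = 21/4 ≈ 5.2500000.
Is E[X] < 1? NO.
Since E[X] ≥ 1, the first-moment bound is inconclusive at n = 9; it does NOT by itself certify R_4(3) > 9.

E[X] = 21/4 ≈ 5.2500000; E[X] ≥ 1; first-moment method inconclusive here.


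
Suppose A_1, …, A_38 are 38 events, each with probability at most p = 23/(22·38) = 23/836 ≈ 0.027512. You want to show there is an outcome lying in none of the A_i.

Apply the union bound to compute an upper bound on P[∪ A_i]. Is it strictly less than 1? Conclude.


Union bound: P[∪_{i=1}^{38} A_i] ≤ Σ_i P[A_i] ≤ 38·p = 38·(23/836) = 23/22.
Numerically: 23/22 ≈ 1.045455.
Is 23/22 < 1? NO.
Since the bound 23/22 is ≥ 1, the union bound is uninformative here; it does NOT by itself certify existence.

38·p = 23/22 ≈ 1.045455; existence NOT certified by the union bound.
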